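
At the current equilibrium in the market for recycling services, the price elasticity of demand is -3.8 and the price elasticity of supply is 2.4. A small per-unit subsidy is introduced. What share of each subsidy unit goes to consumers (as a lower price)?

Consumer share = 12/31

For a small subsidy around the equilibrium, the benefit split depends on the relative slopes, which at a point are proportional to the elasticities.
Buyer share = εs/(εs + |εd|) = 2.4/(2.4 + 3.8) = 12/31; seller share = |εd|/(εs + |εd|) = 19/31.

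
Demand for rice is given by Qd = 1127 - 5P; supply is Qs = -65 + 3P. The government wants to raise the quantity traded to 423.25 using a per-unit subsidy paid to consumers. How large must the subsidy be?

Required subsidy s = 22 per unit

At Q = 423.25, invert demand for the buyer price: Pb = (1127 − 423.25)/5 = 140.75; invert supply for the seller price: Ps = (423.25 − (-65))/3 = 162.75.
The subsidy must fill the gap: s = Ps − Pb = 162.75 − 140.75 = 22.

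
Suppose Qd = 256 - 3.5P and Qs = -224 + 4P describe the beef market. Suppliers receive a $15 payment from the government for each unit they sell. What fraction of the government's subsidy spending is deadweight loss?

Pre-subsidy: 256 - 3.5P = -224 + 4P gives P* = 64, Q* = 32.
With the subsidy, sellers receive Ps = Pb + 15 for each unit, where Pb is the price buyers pay.
Supply in terms of Pb becomes Qs = -224 + 4(Pb + 15) = -164 + 4Pb. Setting this equal to demand: 256 - 3.5Pb = -164 + 4Pb, so Pb = 56.
Sellers receive Ps = 56 + 15 = 71; Q' = 256 − 3.5·56 = 60.
ΔCS = ½(32 + 60)(64 − 56) = 368; ΔPS = ½(32 + 60)(71 − 64) = 322.
Government spending = 15 × 60 = 900.
DWL = ½ × 15 × (60 − 32) = 210; fraction = 210 / 900 = 7/30.

DWL / government spending = 7/30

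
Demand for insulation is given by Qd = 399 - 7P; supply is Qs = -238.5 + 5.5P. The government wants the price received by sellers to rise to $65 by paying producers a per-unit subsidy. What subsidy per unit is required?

At a seller price of 65, quantity supplied is -238.5 + 5.5·65 = 119.
Buyers absorb 119 only when they pay Pb with 399 − 7·Pb = 119, i.e. Pb = 40.
s = Ps − Pb = 65 − 40 = 25.

Required subsidy s = $25 per unit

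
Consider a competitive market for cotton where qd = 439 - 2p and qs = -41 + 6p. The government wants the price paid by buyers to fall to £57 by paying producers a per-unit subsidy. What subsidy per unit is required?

Required subsidy s = £4 per unit

At a buyer price of 57, quantity demanded is 439 − 2·57 = 325.
Sellers supply 325 only when they receive ps with -41 + 6·ps = 325, i.e. ps = 61.
s = ps − pb = 61 − 57 = 4.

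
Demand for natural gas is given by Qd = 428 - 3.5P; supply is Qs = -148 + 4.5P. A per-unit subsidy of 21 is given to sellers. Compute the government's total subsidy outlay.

Government cost = 4564.21875

Pre-subsidy: 428 - 3.5P = -148 + 4.5P gives P* = 72, Q* = 176.
With the subsidy, sellers receive Ps = Pb + 21 for each unit, where Pb is the price buyers pay.
Supply in terms of Pb becomes Qs = -148 + 4.5(Pb + 21) = -53.5 + 4.5Pb. Setting this equal to demand: 428 - 3.5Pb = -53.5 + 4.5Pb, so Pb = 60.1875.
Sellers receive Ps = 60.1875 + 21 = 81.1875; Q' = 428 − 3.5·60.1875 = 217.34375.
Government outlay = subsidy × quantity = 21 × 217.34375 = 4564.21875.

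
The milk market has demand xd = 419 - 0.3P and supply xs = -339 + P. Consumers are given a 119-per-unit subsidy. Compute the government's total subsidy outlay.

Pre-subsidy: 419 - 0.3P = -339 + P gives P* = 7580/13, x* = 3173/13.
With the rebate, buyers effectively pay Pb = Ps − 119, where Ps is the price sellers receive.
Demand in terms of Ps becomes xd = 419 − 0.3(Ps − 119) = 454.7 - 0.3Ps. Setting this equal to supply: 454.7 - 0.3Ps = -339 + Ps, so Ps = 7937/13.
Buyers pay Pb = 7937/13 − 119 = 6390/13; x' = -339 + 1·(7937/13) = 3530/13.
Government outlay = subsidy × quantity = 119 × 3530/13 = 420070/13.

Government cost = 420070/13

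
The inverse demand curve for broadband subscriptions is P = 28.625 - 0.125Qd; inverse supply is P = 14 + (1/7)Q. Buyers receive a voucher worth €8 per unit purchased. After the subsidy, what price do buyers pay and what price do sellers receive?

Pre-subsidy: 28.625 - 0.125Q = 14 + (1/7)Q gives Q* = 54.6 and P* = 21.8.
With the rebate, buyers effectively pay Pb = Ps − 8, where Ps is the price sellers receive.
On the curves, Pb = 28.625 - 0.125Q and Ps = 14 + (1/7)Q; the wedge Ps − Pb = 8 gives 14 + (1/7)Q − (28.625 - 0.125Q) = 8, so Q' = 1267/15.
Then Pb = 28.625 − 0.125·(1267/15) = 271/15 and Ps = 14 + (1/7)·(1267/15) = 391/15.

Buyers pay 271/15; sellers receive 391/15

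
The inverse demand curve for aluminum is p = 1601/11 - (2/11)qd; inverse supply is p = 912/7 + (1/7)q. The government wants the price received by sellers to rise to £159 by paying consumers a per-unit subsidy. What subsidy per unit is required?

Required subsidy s = £50 per unit

At a seller price of 159, quantity supplied is -912 + 7·159 = 201.
Buyers absorb 201 only when they pay pb = 1601/11 − (2/11)·201 = 109.
s = ps − pb = 159 − 109 = 50.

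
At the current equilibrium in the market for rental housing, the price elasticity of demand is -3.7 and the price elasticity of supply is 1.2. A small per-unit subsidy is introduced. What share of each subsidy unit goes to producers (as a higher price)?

Producer share = 37/49

For a small subsidy around the equilibrium, the benefit split depends on the relative slopes, which at a point are proportional to the elasticities.
Buyer share = εs/(εs + |εd|) = 1.2/(1.2 + 3.7) = 12/49; seller share = |εd|/(εs + |εd|) = 37/49.
So producers capture 37/49 of the subsidy.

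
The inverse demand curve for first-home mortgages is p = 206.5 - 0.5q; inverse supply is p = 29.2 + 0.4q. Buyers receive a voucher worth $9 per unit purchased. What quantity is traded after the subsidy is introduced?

q' = 207

Pre-subsidy: 206.5 - 0.5q = 29.2 + 0.4q gives q* = 197 and p* = 108.
With the rebate, buyers effectively pay pb = ps − 9, where ps is the price sellers receive.
On the curves, pb = 206.5 - 0.5q and ps = 29.2 + 0.4q; the wedge ps − pb = 9 gives 29.2 + 0.4q − (206.5 - 0.5q) = 9, so q' = 207.
Then pb = 206.5 − 0.5·207 = 103 and ps = 29.2 + 0.4·207 = 112.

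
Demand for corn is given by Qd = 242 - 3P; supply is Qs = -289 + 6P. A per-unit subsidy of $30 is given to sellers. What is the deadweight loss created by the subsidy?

Deadweight loss = $900

Pre-subsidy: 242 - 3P = -289 + 6P gives P* = 59, Q* = 65.
With the subsidy, sellers receive Ps = Pb + 30 for each unit, where Pb is the price buyers pay.
Supply in terms of Pb becomes Qs = -289 + 6(Pb + 30) = -109 + 6Pb. Setting this equal to demand: 242 - 3Pb = -109 + 6Pb, so Pb = 39.
Sellers receive Ps = 39 + 30 = 69; Q' = 242 − 3·39 = 125.
The subsidy expands output by 125 − 65 = 60 past the efficient level; on those units the gap between marginal cost and willingness to pay runs from 0 up to 30.
DWL = ½ × 30 × 60 = 900.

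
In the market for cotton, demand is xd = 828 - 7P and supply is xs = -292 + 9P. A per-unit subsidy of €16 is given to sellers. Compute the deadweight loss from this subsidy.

Pre-subsidy: 828 - 7P = -292 + 9P gives P* = 70, x* = 338.
With the subsidy, sellers receive Ps = Pb + 16 for each unit, where Pb is the price buyers pay.
Supply in terms of Pb becomes xs = -292 + 9(Pb + 16) = -148 + 9Pb. Setting this equal to demand: 828 - 7Pb = -148 + 9Pb, so Pb = 61.
Sellers receive Ps = 61 + 16 = 77; x' = 828 − 7·61 = 401.
The subsidy expands output by 401 − 338 = 63 past the efficient level; on those units the gap between marginal cost and willingness to pay runs from 0 up to 16.
DWL = ½ × 16 × 63 = 504.

Deadweight loss = €504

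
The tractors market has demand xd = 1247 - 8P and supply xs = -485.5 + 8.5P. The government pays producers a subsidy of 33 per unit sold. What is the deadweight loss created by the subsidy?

Deadweight loss = 2244

Pre-subsidy: 1247 - 8P = -485.5 + 8.5P gives P* = 105, x* = 407.
With the subsidy, sellers receive Ps = Pb + 33 for each unit, where Pb is the price buyers pay.
Supply in terms of Pb becomes xs = -485.5 + 8.5(Pb + 33) = -205 + 8.5Pb. Setting this equal to demand: 1247 - 8Pb = -205 + 8.5Pb, so Pb = 88.
Sellers receive Ps = 88 + 33 = 121; x' = 1247 − 8·88 = 543.
The subsidy expands output by 543 − 407 = 136 past the efficient level; on those units the gap between marginal cost and willingness to pay runs from 0 up to 33.
DWL = ½ × 33 × 136 = 2244.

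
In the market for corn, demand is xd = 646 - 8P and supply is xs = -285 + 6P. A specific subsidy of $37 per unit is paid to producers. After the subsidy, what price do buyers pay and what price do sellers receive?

Pre-subsidy: 646 - 8P = -285 + 6P gives P* = 66.5, x* = 114.
With the subsidy, sellers receive Ps = Pb + 37 for each unit, where Pb is the price buyers pay.
Supply in terms of Pb becomes xs = -285 + 6(Pb + 37) = -63 + 6Pb. Setting this equal to demand: 646 - 8Pb = -63 + 6Pb, so Pb = 709/14.
Sellers receive Ps = 709/14 + 37 = 1227/14; x' = 646 − 8·(709/14) = 1686/7.

Buyers pay 709/14; sellers receive 1227/14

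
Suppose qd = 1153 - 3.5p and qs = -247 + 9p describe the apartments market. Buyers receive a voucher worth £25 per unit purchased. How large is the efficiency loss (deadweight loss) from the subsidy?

Deadweight loss = £787.5

Pre-subsidy: 1153 - 3.5p = -247 + 9p gives p* = 112, q* = 761.
With the rebate, buyers effectively pay pb = ps − 25, where ps is the price sellers receive.
Demand in terms of ps becomes qd = 1153 − 3.5(ps − 25) = 1240.5 - 3.5ps. Setting this equal to supply: 1240.5 - 3.5ps = -247 + 9ps, so ps = 119.
Buyers pay pb = 119 − 25 = 94; q' = -247 + 9·119 = 824.
The subsidy expands output by 824 − 761 = 63 past the efficient level; on those units the gap between marginal cost and willingness to pay runs from 0 up to 25.
DWL = ½ × 25 × 63 = 787.5.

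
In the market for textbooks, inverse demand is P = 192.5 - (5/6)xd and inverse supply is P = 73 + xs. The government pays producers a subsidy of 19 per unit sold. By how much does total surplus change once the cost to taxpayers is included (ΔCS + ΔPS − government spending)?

Net change in total surplus = -1083/11

Pre-subsidy: 192.5 - (5/6)x = 73 + x gives x* = 717/11 and P* = 1520/11.
With the subsidy, sellers receive Ps = Pb + 19 for each unit, where Pb is the price buyers pay.
On the curves, Pb = 192.5 - (5/6)x and Ps = 73 + x; the wedge Ps − Pb = 19 gives 73 + x − (192.5 - (5/6)x) = 19, so x' = 831/11.
Then Pb = 192.5 − (5/6)·(831/11) = 1425/11 and Ps = 73 + 1·(831/11) = 1634/11.
ΔCS = ½(717/11 + 831/11)(1520/11 − 1425/11) = 73530/121; ΔPS = ½(717/11 + 831/11)(1634/11 − 1520/11) = 88236/121.
Government spending = 19 × 831/11 = 15789/11.
Net change = 73530/121 + 88236/121 − 15789/11 = -1083/11. The loss equals the DWL triangle ½·19·114/11.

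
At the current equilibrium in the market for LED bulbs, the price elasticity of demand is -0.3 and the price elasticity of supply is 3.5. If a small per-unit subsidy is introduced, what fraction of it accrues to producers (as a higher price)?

Producer share = 3/38

For a small subsidy around the equilibrium, the benefit split depends on the relative slopes, which at a point are proportional to the elasticities.
Buyer share = εs/(εs + |εd|) = 3.5/(3.5 + 0.3) = 35/38; seller share = |εd|/(εs + |εd|) = 3/38.
So producers capture 3/38 of the subsidy.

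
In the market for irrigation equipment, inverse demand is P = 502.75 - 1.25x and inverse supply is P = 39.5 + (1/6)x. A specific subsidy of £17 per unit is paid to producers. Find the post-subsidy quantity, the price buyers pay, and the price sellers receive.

Pre-subsidy: 502.75 - 1.25x = 39.5 + (1/6)x gives x* = 327 and P* = 94.
With the subsidy, sellers receive Ps = Pb + 17 for each unit, where Pb is the price buyers pay.
On the curves, Pb = 502.75 - 1.25x and Ps = 39.5 + (1/6)x; the wedge Ps − Pb = 17 gives 39.5 + (1/6)x − (502.75 - 1.25x) = 17, so x' = 339.
Then Pb = 502.75 − 1.25·339 = 79 and Ps = 39.5 + (1/6)·339 = 96.

x' = 339; buyers pay £79; sellers receive £96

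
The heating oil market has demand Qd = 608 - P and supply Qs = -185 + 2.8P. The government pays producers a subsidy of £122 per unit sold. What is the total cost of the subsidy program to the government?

Government cost = 1133990/19

Pre-subsidy: 608 - P = -185 + 2.8P gives P* = 3965/19, Q* = 7587/19.
With the subsidy, sellers receive Ps = Pb + 122 for each unit, where Pb is the price buyers pay.
Supply in terms of Pb becomes Qs = -185 + 2.8(Pb + 122) = 156.6 + 2.8Pb. Setting this equal to demand: 608 - Pb = 156.6 + 2.8Pb, so Pb = 2257/19.
Sellers receive Ps = 2257/19 + 122 = 4575/19; Q' = 608 − 1·(2257/19) = 9295/19.
Government outlay = subsidy × quantity = 122 × 9295/19 = 1133990/19.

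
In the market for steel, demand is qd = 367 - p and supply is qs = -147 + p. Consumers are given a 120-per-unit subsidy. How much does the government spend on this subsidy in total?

Pre-subsidy: 367 - p = -147 + p gives p* = 257, q* = 110.
With the rebate, buyers effectively pay pb = ps − 120, where ps is the price sellers receive.
Demand in terms of ps becomes qd = 367 − 1(ps − 120) = 487 - ps. Setting this equal to supply: 487 - ps = -147 + ps, so ps = 317.
Buyers pay pb = 317 − 120 = 197; q' = -147 + 1·317 = 170.
Government outlay = subsidy × quantity = 120 × 170 = 20400.

Government cost = 20400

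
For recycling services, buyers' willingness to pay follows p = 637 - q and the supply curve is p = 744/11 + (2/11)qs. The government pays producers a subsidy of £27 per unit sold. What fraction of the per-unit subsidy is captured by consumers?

Consumer share = 11/13

Pre-subsidy: 637 - q = 744/11 + (2/11)q gives q* = 6263/13 and p* = 2018/13.
With the subsidy, sellers receive ps = pb + 27 for each unit, where pb is the price buyers pay.
On the curves, pb = 637 - q and ps = 744/11 + (2/11)q; the wedge ps − pb = 27 gives 744/11 + (2/11)q − (637 - q) = 27, so q' = 6560/13.
Then pb = 637 − 1·(6560/13) = 1721/13 and ps = 744/11 + (2/11)·(6560/13) = 2072/13.
Buyers' price falls by p* − pb = 2018/13 − 1721/13 = 297/13; sellers' price rises by ps − p* = 2072/13 − 2018/13 = 54/13.
So consumers capture (297/13)/27 = 11/13 of each unit of subsidy.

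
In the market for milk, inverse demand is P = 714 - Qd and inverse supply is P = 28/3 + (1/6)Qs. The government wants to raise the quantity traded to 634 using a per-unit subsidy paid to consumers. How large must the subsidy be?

Required subsidy s = 35 per unit

At Q = 634, from the demand curve buyers pay Pb = 714 − 1·634 = 80; from the supply curve sellers need Ps = 28/3 + (1/6)·634 = 115.
The subsidy must fill the gap: s = Ps − Pb = 115 − 80 = 35.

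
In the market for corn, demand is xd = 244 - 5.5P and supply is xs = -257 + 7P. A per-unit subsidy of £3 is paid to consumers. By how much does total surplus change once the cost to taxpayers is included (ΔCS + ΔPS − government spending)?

Net change in total surplus = -£13.86

Pre-subsidy: 244 - 5.5P = -257 + 7P gives P* = 40.08, x* = 23.56.
With the rebate, buyers effectively pay Pb = Ps − 3, where Ps is the price sellers receive.
Demand in terms of Ps becomes xd = 244 − 5.5(Ps − 3) = 260.5 - 5.5Ps. Setting this equal to supply: 260.5 - 5.5Ps = -257 + 7Ps, so Ps = 41.4.
Buyers pay Pb = 41.4 − 3 = 38.4; x' = -257 + 7·41.4 = 32.8.
ΔCS = ½(23.56 + 32.8)(40.08 − 38.4) = 47.3424; ΔPS = ½(23.56 + 32.8)(41.4 − 40.08) = 37.1976.
Government spending = 3 × 32.8 = 98.4.
Net change = 47.3424 + 37.1976 − 98.4 = -13.86. The loss equals the DWL triangle ½·3·9.24.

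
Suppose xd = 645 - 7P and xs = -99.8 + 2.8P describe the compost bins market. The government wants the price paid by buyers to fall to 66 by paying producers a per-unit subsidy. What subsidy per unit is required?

Required subsidy s = 35 per unit

At a buyer price of 66, quantity demanded is 645 − 7·66 = 183.
Sellers supply 183 only when they receive Ps with -99.8 + 2.8·Ps = 183, i.e. Ps = 101.
s = Ps − Pb = 101 − 66 = 35.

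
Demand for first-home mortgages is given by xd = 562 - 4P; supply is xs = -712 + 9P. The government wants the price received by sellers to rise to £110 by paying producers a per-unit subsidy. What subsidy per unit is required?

At a seller price of 110, quantity supplied is -712 + 9·110 = 278.
Buyers absorb 278 only when they pay Pb with 562 − 4·Pb = 278, i.e. Pb = 71.
s = Ps − Pb = 110 − 71 = 39.

Required subsidy s = £39 per unit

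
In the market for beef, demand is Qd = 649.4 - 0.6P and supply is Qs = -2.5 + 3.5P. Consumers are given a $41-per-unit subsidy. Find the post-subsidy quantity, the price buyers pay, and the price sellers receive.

Q' = 575; buyers pay $124; sellers receive $165

Pre-subsidy: 649.4 - 0.6P = -2.5 + 3.5P gives P* = 159, Q* = 554.
With the rebate, buyers effectively pay Pb = Ps − 41, where Ps is the price sellers receive.
Demand in terms of Ps becomes Qd = 649.4 − 0.6(Ps − 41) = 674 - 0.6Ps. Setting this equal to supply: 674 - 0.6Ps = -2.5 + 3.5Ps, so Ps = 165.
Buyers pay Pb = 165 − 41 = 124; Q' = -2.5 + 3.5·165 = 575.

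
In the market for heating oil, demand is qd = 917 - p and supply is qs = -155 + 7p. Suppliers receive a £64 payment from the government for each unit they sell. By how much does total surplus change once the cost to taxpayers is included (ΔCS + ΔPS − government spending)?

Pre-subsidy: 917 - p = -155 + 7p gives p* = 134, q* = 783.
With the subsidy, sellers receive ps = pb + 64 for each unit, where pb is the price buyers pay.
Supply in terms of pb becomes qs = -155 + 7(pb + 64) = 293 + 7pb. Setting this equal to demand: 917 - pb = 293 + 7pb, so pb = 78.
Sellers receive ps = 78 + 64 = 142; q' = 917 − 1·78 = 839.
ΔCS = ½(783 + 839)(134 − 78) = 45416; ΔPS = ½(783 + 839)(142 − 134) = 6488.
Government spending = 64 × 839 = 53696.
Net change = 45416 + 6488 − 53696 = -1792. The loss equals the DWL triangle ½·64·56.

Net change in total surplus = -£1792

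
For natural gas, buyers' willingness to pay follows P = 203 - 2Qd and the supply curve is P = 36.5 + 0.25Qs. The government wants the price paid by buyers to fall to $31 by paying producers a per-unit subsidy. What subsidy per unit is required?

At a buyer price of 31, quantity demanded is 101.5 − 0.5·31 = 86.
Sellers supply 86 only when they receive Ps = 36.5 + 0.25·86 = 58.
s = Ps − Pb = 58 − 31 = 27.

Required subsidy s = $27 per unit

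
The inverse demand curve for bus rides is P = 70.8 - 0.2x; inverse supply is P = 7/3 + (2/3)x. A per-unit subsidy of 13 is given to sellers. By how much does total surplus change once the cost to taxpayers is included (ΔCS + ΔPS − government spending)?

Pre-subsidy: 70.8 - 0.2x = 7/3 + (2/3)x gives x* = 79 and P* = 55.
With the subsidy, sellers receive Ps = Pb + 13 for each unit, where Pb is the price buyers pay.
On the curves, Pb = 70.8 - 0.2x and Ps = 7/3 + (2/3)x; the wedge Ps − Pb = 13 gives 7/3 + (2/3)x − (70.8 - 0.2x) = 13, so x' = 94.
Then Pb = 70.8 − 0.2·94 = 52 and Ps = 7/3 + (2/3)·94 = 65.
ΔCS = ½(79 + 94)(55 − 52) = 259.5; ΔPS = ½(79 + 94)(65 − 55) = 865.
Government spending = 13 × 94 = 1222.
Net change = 259.5 + 865 − 1222 = -97.5. The loss equals the DWL triangle ½·13·15.

Net change in total surplus = -97.5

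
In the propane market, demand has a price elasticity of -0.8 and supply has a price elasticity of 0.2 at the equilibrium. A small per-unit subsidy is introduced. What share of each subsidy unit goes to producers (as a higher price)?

Producer share = 0.8

For a small subsidy around the equilibrium, the benefit split depends on the relative slopes, which at a point are proportional to the elasticities.
Buyer share = εs/(εs + |εd|) = 0.2/(0.2 + 0.8) = 0.2; seller share = |εd|/(εs + |εd|) = 0.8.
So producers capture 0.8 of the subsidy.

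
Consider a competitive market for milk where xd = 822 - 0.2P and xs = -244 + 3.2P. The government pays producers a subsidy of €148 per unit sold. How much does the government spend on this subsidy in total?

Government cost = 9902384/85

Pre-subsidy: 822 - 0.2P = -244 + 3.2P gives P* = 5330/17, x* = 12908/17.
With the subsidy, sellers receive Ps = Pb + 148 for each unit, where Pb is the price buyers pay.
Supply in terms of Pb becomes xs = -244 + 3.2(Pb + 148) = 229.6 + 3.2Pb. Setting this equal to demand: 822 - 0.2Pb = 229.6 + 3.2Pb, so Pb = 2962/17.
Sellers receive Ps = 2962/17 + 148 = 5478/17; x' = 822 − 0.2·(2962/17) = 66908/85.
Government outlay = subsidy × quantity = 148 × 66908/85 = 9902384/85.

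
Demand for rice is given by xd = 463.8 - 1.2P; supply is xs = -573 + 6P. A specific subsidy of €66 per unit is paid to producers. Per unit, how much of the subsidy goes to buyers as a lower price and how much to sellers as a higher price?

Buyers gain €55 per unit; sellers gain €11 per unit

Pre-subsidy: 463.8 - 1.2P = -573 + 6P gives P* = 144, x* = 291.
With the subsidy, sellers receive Ps = Pb + 66 for each unit, where Pb is the price buyers pay.
Supply in terms of Pb becomes xs = -573 + 6(Pb + 66) = -177 + 6Pb. Setting this equal to demand: 463.8 - 1.2Pb = -177 + 6Pb, so Pb = 89.
Sellers receive Ps = 89 + 66 = 155; x' = 463.8 − 1.2·89 = 357.
Buyers' price falls by P* − Pb = 144 − 89 = 55; sellers' price rises by Ps − P* = 155 − 144 = 11.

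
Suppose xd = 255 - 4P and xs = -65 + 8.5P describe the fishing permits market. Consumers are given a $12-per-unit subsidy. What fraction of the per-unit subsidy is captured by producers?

Producer share = 0.32

Pre-subsidy: 255 - 4P = -65 + 8.5P gives P* = 25.6, x* = 152.6.
With the rebate, buyers effectively pay Pb = Ps − 12, where Ps is the price sellers receive.
Demand in terms of Ps becomes xd = 255 − 4(Ps − 12) = 303 - 4Ps. Setting this equal to supply: 303 - 4Ps = -65 + 8.5Ps, so Ps = 29.44.
Buyers pay Pb = 29.44 − 12 = 17.44; x' = -65 + 8.5·29.44 = 185.24.
Buyers' price falls by P* − Pb = 25.6 − 17.44 = 8.16; sellers' price rises by Ps − P* = 29.44 − 25.6 = 3.84.
So producers capture 3.84/12 = 0.32 of each unit of subsidy.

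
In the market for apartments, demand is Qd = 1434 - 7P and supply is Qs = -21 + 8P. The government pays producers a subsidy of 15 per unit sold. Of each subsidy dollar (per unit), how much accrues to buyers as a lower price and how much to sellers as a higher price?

Pre-subsidy: 1434 - 7P = -21 + 8P gives P* = 97, Q* = 755.
With the subsidy, sellers receive Ps = Pb + 15 for each unit, where Pb is the price buyers pay.
Supply in terms of Pb becomes Qs = -21 + 8(Pb + 15) = 99 + 8Pb. Setting this equal to demand: 1434 - 7Pb = 99 + 8Pb, so Pb = 89.
Sellers receive Ps = 89 + 15 = 104; Q' = 1434 − 7·89 = 811.
Buyers' price falls by P* − Pb = 97 − 89 = 8; sellers' price rises by Ps − P* = 104 − 97 = 7.

Buyers gain 8 per unit; sellers gain 7 per unit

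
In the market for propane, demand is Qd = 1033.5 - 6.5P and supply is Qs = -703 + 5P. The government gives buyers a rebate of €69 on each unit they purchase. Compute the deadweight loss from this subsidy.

Pre-subsidy: 1033.5 - 6.5P = -703 + 5P gives P* = 151, Q* = 52.
With the rebate, buyers effectively pay Pb = Ps − 69, where Ps is the price sellers receive.
Demand in terms of Ps becomes Qd = 1033.5 − 6.5(Ps − 69) = 1482 - 6.5Ps. Setting this equal to supply: 1482 - 6.5Ps = -703 + 5Ps, so Ps = 190.
Buyers pay Pb = 190 − 69 = 121; Q' = -703 + 5·190 = 247.
The subsidy expands output by 247 − 52 = 195 past the efficient level; on those units the gap between marginal cost and willingness to pay runs from 0 up to 69.
DWL = ½ × 69 × 195 = 6727.5.

Deadweight loss = €6727.5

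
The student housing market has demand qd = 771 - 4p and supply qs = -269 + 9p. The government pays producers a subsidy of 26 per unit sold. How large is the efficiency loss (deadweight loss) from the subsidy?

Deadweight loss = 936

Pre-subsidy: 771 - 4p = -269 + 9p gives p* = 80, q* = 451.
With the subsidy, sellers receive ps = pb + 26 for each unit, where pb is the price buyers pay.
Supply in terms of pb becomes qs = -269 + 9(pb + 26) = -35 + 9pb. Setting this equal to demand: 771 - 4pb = -35 + 9pb, so pb = 62.
Sellers receive ps = 62 + 26 = 88; q' = 771 − 4·62 = 523.
The subsidy expands output by 523 − 451 = 72 past the efficient level; on those units the gap between marginal cost and willingness to pay runs from 0 up to 26.
DWL = ½ × 26 × 72 = 936.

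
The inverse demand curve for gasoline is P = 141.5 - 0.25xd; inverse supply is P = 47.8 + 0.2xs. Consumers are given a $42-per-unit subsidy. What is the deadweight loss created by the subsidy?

Deadweight loss = $1960

Pre-subsidy: 141.5 - 0.25x = 47.8 + 0.2x gives x* = 1874/9 and P* = 805/9.
With the rebate, buyers effectively pay Pb = Ps − 42, where Ps is the price sellers receive.
On the curves, Pb = 141.5 - 0.25x and Ps = 47.8 + 0.2x; the wedge Ps − Pb = 42 gives 47.8 + 0.2x − (141.5 - 0.25x) = 42, so x' = 2714/9.
Then Pb = 141.5 − 0.25·(2714/9) = 595/9 and Ps = 47.8 + 0.2·(2714/9) = 973/9.
The subsidy expands output by 2714/9 − 1874/9 = 280/3 past the efficient level; on those units the gap between marginal cost and willingness to pay runs from 0 up to 42.
DWL = ½ × 42 × 280/3 = 1960.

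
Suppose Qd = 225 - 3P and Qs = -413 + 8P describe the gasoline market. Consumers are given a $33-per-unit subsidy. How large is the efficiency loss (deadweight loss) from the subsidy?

Pre-subsidy: 225 - 3P = -413 + 8P gives P* = 58, Q* = 51.
With the rebate, buyers effectively pay Pb = Ps − 33, where Ps is the price sellers receive.
Demand in terms of Ps becomes Qd = 225 − 3(Ps − 33) = 324 - 3Ps. Setting this equal to supply: 324 - 3Ps = -413 + 8Ps, so Ps = 67.
Buyers pay Pb = 67 − 33 = 34; Q' = -413 + 8·67 = 123.
The subsidy expands output by 123 − 51 = 72 past the efficient level; on those units the gap between marginal cost and willingness to pay runs from 0 up to 33.
DWL = ½ × 33 × 72 = 1188.

Deadweight loss = $1188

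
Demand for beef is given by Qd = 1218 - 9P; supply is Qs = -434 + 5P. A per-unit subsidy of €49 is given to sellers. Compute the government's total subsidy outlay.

Pre-subsidy: 1218 - 9P = -434 + 5P gives P* = 118, Q* = 156.
With the subsidy, sellers receive Ps = Pb + 49 for each unit, where Pb is the price buyers pay.
Supply in terms of Pb becomes Qs = -434 + 5(Pb + 49) = -189 + 5Pb. Setting this equal to demand: 1218 - 9Pb = -189 + 5Pb, so Pb = 100.5.
Sellers receive Ps = 100.5 + 49 = 149.5; Q' = 1218 − 9·100.5 = 313.5.
Government outlay = subsidy × quantity = 49 × 313.5 = 15361.5.

Government cost = €15361.5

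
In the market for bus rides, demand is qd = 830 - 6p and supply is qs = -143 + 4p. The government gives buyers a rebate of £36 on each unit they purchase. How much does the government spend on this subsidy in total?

Government cost = £11973.6

Pre-subsidy: 830 - 6p = -143 + 4p gives p* = 97.3, q* = 246.2.
With the rebate, buyers effectively pay pb = ps − 36, where ps is the price sellers receive.
Demand in terms of ps becomes qd = 830 − 6(ps − 36) = 1046 - 6ps. Setting this equal to supply: 1046 - 6ps = -143 + 4ps, so ps = 118.9.
Buyers pay pb = 118.9 − 36 = 82.9; q' = -143 + 4·118.9 = 332.6.
Government outlay = subsidy × quantity = 36 × 332.6 = 11973.6.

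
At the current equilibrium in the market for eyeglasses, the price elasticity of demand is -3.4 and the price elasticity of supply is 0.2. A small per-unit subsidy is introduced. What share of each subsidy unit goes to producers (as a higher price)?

Producer share = 17/18

For a small subsidy around the equilibrium, the benefit split depends on the relative slopes, which at a point are proportional to the elasticities.
Buyer share = εs/(εs + |εd|) = 0.2/(0.2 + 3.4) = 1/18; seller share = |εd|/(εs + |εd|) = 17/18.
So producers capture 17/18 of the subsidy.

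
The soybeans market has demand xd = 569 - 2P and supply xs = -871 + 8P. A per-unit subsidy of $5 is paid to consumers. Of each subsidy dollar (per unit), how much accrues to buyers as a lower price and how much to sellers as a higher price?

Pre-subsidy: 569 - 2P = -871 + 8P gives P* = 144, x* = 281.
With the rebate, buyers effectively pay Pb = Ps − 5, where Ps is the price sellers receive.
Demand in terms of Ps becomes xd = 569 − 2(Ps − 5) = 579 - 2Ps. Setting this equal to supply: 579 - 2Ps = -871 + 8Ps, so Ps = 145.
Buyers pay Pb = 145 − 5 = 140; x' = -871 + 8·145 = 289.
Buyers' price falls by P* − Pb = 144 − 140 = 4; sellers' price rises by Ps − P* = 145 − 144 = 1.

Buyers gain $4 per unit; sellers gain $1 per unit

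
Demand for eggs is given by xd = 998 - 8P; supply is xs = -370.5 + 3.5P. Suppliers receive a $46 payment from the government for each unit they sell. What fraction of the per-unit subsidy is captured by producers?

Pre-subsidy: 998 - 8P = -370.5 + 3.5P gives P* = 119, x* = 46.
With the subsidy, sellers receive Ps = Pb + 46 for each unit, where Pb is the price buyers pay.
Supply in terms of Pb becomes xs = -370.5 + 3.5(Pb + 46) = -209.5 + 3.5Pb. Setting this equal to demand: 998 - 8Pb = -209.5 + 3.5Pb, so Pb = 105.
Sellers receive Ps = 105 + 46 = 151; x' = 998 − 8·105 = 158.
Buyers' price falls by P* − Pb = 119 − 105 = 14; sellers' price rises by Ps − P* = 151 − 119 = 32.
So producers capture 32/46 = 16/23 of each unit of subsidy.

Producer share = 16/23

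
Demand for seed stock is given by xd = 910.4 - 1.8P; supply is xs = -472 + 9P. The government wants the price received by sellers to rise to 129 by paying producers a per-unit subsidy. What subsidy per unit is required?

Required subsidy s = 6 per unit

At a seller price of 129, quantity supplied is -472 + 9·129 = 689.
Buyers absorb 689 only when they pay Pb with 910.4 − 1.8·Pb = 689, i.e. Pb = 123.
s = Ps − Pb = 129 − 123 = 6.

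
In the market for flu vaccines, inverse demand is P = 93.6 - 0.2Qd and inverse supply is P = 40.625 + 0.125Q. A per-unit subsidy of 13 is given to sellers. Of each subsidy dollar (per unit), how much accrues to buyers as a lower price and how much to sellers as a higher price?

Pre-subsidy: 93.6 - 0.2Q = 40.625 + 0.125Q gives Q* = 163 and P* = 61.
With the subsidy, sellers receive Ps = Pb + 13 for each unit, where Pb is the price buyers pay.
On the curves, Pb = 93.6 - 0.2Q and Ps = 40.625 + 0.125Q; the wedge Ps − Pb = 13 gives 40.625 + 0.125Q − (93.6 - 0.2Q) = 13, so Q' = 203.
Then Pb = 93.6 − 0.2·203 = 53 and Ps = 40.625 + 0.125·203 = 66.
Buyers' price falls by P* − Pb = 61 − 53 = 8; sellers' price rises by Ps − P* = 66 − 61 = 5.

Buyers gain 8 per unit; sellers gain 5 per unit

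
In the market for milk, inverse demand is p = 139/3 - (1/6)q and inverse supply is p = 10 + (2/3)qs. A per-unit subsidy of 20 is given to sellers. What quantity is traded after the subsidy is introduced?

q' = 67.6

Pre-subsidy: 139/3 - (1/6)q = 10 + (2/3)q gives q* = 43.6 and p* = 586/15.
With the subsidy, sellers receive ps = pb + 20 for each unit, where pb is the price buyers pay.
On the curves, pb = 139/3 - (1/6)q and ps = 10 + (2/3)q; the wedge ps − pb = 20 gives 10 + (2/3)q − (139/3 - (1/6)q) = 20, so q' = 67.6.
Then pb = 139/3 − (1/6)·67.6 = 526/15 and ps = 10 + (2/3)·67.6 = 826/15.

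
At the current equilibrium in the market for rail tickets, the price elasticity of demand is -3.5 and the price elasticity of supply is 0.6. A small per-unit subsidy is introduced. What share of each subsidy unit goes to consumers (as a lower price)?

For a small subsidy around the equilibrium, the benefit split depends on the relative slopes, which at a point are proportional to the elasticities.
Buyer share = εs/(εs + |εd|) = 0.6/(0.6 + 3.5) = 6/41; seller share = |εd|/(εs + |εd|) = 35/41.

Consumer share = 6/41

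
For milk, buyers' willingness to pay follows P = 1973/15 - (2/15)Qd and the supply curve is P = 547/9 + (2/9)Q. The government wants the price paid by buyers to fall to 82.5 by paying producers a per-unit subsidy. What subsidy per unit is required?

Required subsidy s = 60 per unit

At a buyer price of 82.5, quantity demanded is 986.5 − 7.5·82.5 = 367.75.
Sellers supply 367.75 only when they receive Ps = 547/9 + (2/9)·367.75 = 142.5.
s = Ps − Pb = 142.5 − 82.5 = 60.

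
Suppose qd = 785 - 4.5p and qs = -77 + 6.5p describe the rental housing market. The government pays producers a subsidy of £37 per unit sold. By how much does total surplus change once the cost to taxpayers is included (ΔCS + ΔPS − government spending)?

Pre-subsidy: 785 - 4.5p = -77 + 6.5p gives p* = 862/11, q* = 4756/11.
With the subsidy, sellers receive ps = pb + 37 for each unit, where pb is the price buyers pay.
Supply in terms of pb becomes qs = -77 + 6.5(pb + 37) = 163.5 + 6.5pb. Setting this equal to demand: 785 - 4.5pb = 163.5 + 6.5pb, so pb = 56.5.
Sellers receive ps = 56.5 + 37 = 93.5; q' = 785 − 4.5·56.5 = 530.75.
ΔCS = ½(4756/11 + 530.75)(862/11 − 56.5) = 20383337/1936; ΔPS = ½(4756/11 + 530.75)(93.5 − 862/11) = 14111541/1936.
Government spending = 37 × 530.75 = 19637.75.
Net change = 20383337/1936 + 14111541/1936 − 19637.75 = -160173/88. The loss equals the DWL triangle ½·37·4329/44.

Net change in total surplus = -160173/88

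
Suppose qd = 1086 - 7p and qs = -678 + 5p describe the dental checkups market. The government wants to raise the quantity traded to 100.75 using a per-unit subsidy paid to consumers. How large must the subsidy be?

Required subsidy s = 15 per unit

At q = 100.75, invert demand for the buyer price: pb = (1086 − 100.75)/7 = 140.75; invert supply for the seller price: ps = (100.75 − (-678))/5 = 155.75.
The subsidy must fill the gap: s = ps − pb = 155.75 − 140.75 = 15.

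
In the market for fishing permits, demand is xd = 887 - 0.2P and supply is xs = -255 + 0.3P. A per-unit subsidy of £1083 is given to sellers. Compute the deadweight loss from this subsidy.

Deadweight loss = £70373.34

Pre-subsidy: 887 - 0.2P = -255 + 0.3P gives P* = 2284, x* = 430.2.
With the subsidy, sellers receive Ps = Pb + 1083 for each unit, where Pb is the price buyers pay.
Supply in terms of Pb becomes xs = -255 + 0.3(Pb + 1083) = 69.9 + 0.3Pb. Setting this equal to demand: 887 - 0.2Pb = 69.9 + 0.3Pb, so Pb = 1634.2.
Sellers receive Ps = 1634.2 + 1083 = 2717.2; x' = 887 − 0.2·1634.2 = 560.16.
The subsidy expands output by 560.16 − 430.2 = 129.96 past the efficient level; on those units the gap between marginal cost and willingness to pay runs from 0 up to 1083.
DWL = ½ × 1083 × 129.96 = 70373.34.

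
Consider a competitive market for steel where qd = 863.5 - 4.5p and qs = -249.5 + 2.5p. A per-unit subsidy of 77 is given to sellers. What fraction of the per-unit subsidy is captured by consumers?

Consumer share = 5/14

Pre-subsidy: 863.5 - 4.5p = -249.5 + 2.5p gives p* = 159, q* = 148.
With the subsidy, sellers receive ps = pb + 77 for each unit, where pb is the price buyers pay.
Supply in terms of pb becomes qs = -249.5 + 2.5(pb + 77) = -57 + 2.5pb. Setting this equal to demand: 863.5 - 4.5pb = -57 + 2.5pb, so pb = 131.5.
Sellers receive ps = 131.5 + 77 = 208.5; q' = 863.5 − 4.5·131.5 = 271.75.
Buyers' price falls by p* − pb = 159 − 131.5 = 27.5; sellers' price rises by ps − p* = 208.5 − 159 = 49.5.
So consumers capture 27.5/77 = 5/14 of each unit of subsidy.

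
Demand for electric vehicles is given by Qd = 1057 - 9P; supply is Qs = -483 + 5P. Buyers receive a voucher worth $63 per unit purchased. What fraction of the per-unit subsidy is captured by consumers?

Pre-subsidy: 1057 - 9P = -483 + 5P gives P* = 110, Q* = 67.
With the rebate, buyers effectively pay Pb = Ps − 63, where Ps is the price sellers receive.
Demand in terms of Ps becomes Qd = 1057 − 9(Ps − 63) = 1624 - 9Ps. Setting this equal to supply: 1624 - 9Ps = -483 + 5Ps, so Ps = 150.5.
Buyers pay Pb = 150.5 − 63 = 87.5; Q' = -483 + 5·150.5 = 269.5.
Buyers' price falls by P* − Pb = 110 − 87.5 = 22.5; sellers' price rises by Ps − P* = 150.5 − 110 = 40.5.
So consumers capture 22.5/63 = 5/14 of each unit of subsidy.

Consumer share = 5/14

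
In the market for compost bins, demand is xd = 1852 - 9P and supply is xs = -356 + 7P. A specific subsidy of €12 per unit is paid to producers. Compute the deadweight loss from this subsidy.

Pre-subsidy: 1852 - 9P = -356 + 7P gives P* = 138, x* = 610.
With the subsidy, sellers receive Ps = Pb + 12 for each unit, where Pb is the price buyers pay.
Supply in terms of Pb becomes xs = -356 + 7(Pb + 12) = -272 + 7Pb. Setting this equal to demand: 1852 - 9Pb = -272 + 7Pb, so Pb = 132.75.
Sellers receive Ps = 132.75 + 12 = 144.75; x' = 1852 − 9·132.75 = 657.25.
The subsidy expands output by 657.25 − 610 = 47.25 past the efficient level; on those units the gap between marginal cost and willingness to pay runs from 0 up to 12.
DWL = ½ × 12 × 47.25 = 283.5.

Deadweight loss = €283.5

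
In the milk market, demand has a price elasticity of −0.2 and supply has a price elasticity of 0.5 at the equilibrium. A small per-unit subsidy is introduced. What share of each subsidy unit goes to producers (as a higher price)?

Producer share = 2/7

For a small subsidy around the equilibrium, the benefit split depends on the relative slopes, which at a point are proportional to the elasticities.
Buyer share = εs/(εs + |εd|) = 0.5/(0.5 + 0.2) = 5/7; seller share = |εd|/(εs + |εd|) = 2/7.
So producers capture 2/7 of the subsidy.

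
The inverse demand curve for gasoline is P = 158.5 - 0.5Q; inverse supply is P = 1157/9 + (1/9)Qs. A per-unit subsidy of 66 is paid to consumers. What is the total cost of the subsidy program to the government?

Pre-subsidy: 158.5 - 0.5Q = 1157/9 + (1/9)Q gives Q* = 49 and P* = 134.
With the rebate, buyers effectively pay Pb = Ps − 66, where Ps is the price sellers receive.
On the curves, Pb = 158.5 - 0.5Q and Ps = 1157/9 + (1/9)Q; the wedge Ps − Pb = 66 gives 1157/9 + (1/9)Q − (158.5 - 0.5Q) = 66, so Q' = 157.
Then Pb = 158.5 − 0.5·157 = 80 and Ps = 1157/9 + (1/9)·157 = 146.
Government outlay = subsidy × quantity = 66 × 157 = 10362.

Government cost = 10362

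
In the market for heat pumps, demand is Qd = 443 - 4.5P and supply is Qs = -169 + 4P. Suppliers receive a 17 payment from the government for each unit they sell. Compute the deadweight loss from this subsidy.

Deadweight loss = 306

Pre-subsidy: 443 - 4.5P = -169 + 4P gives P* = 72, Q* = 119.
With the subsidy, sellers receive Ps = Pb + 17 for each unit, where Pb is the price buyers pay.
Supply in terms of Pb becomes Qs = -169 + 4(Pb + 17) = -101 + 4Pb. Setting this equal to demand: 443 - 4.5Pb = -101 + 4Pb, so Pb = 64.
Sellers receive Ps = 64 + 17 = 81; Q' = 443 − 4.5·64 = 155.
The subsidy expands output by 155 − 119 = 36 past the efficient level; on those units the gap between marginal cost and willingness to pay runs from 0 up to 17.
DWL = ½ × 17 × 36 = 306.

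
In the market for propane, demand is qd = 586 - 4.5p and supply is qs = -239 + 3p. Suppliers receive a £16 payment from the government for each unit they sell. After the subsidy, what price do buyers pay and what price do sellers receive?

Buyers pay £103.6; sellers receive £119.6

Pre-subsidy: 586 - 4.5p = -239 + 3p gives p* = 110, q* = 91.
With the subsidy, sellers receive ps = pb + 16 for each unit, where pb is the price buyers pay.
Supply in terms of pb becomes qs = -239 + 3(pb + 16) = -191 + 3pb. Setting this equal to demand: 586 - 4.5pb = -191 + 3pb, so pb = 103.6.
Sellers receive ps = 103.6 + 16 = 119.6; q' = 586 − 4.5·103.6 = 119.8.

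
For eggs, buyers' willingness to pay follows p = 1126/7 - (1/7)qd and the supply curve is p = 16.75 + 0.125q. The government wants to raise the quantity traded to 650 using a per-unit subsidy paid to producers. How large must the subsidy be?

Required subsidy s = 30 per unit

At q = 650, from the demand curve buyers pay pb = 1126/7 − (1/7)·650 = 68; from the supply curve sellers need ps = 16.75 + 0.125·650 = 98.
The subsidy must fill the gap: s = ps − pb = 98 − 68 = 30.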